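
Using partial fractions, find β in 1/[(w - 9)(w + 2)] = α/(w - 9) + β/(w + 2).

Cover-up at w = -2: β = 1/(-2 - 9) = -1/11


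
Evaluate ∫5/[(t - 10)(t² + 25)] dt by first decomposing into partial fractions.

Cover-up at t=10: P = 5/(10²+25) = 1/25. Coeff matching: Q = -1/25, R = -2/5. Decomposition: (1/25)/(t - 10) - ((1/25)t + 2/5)/(t² + 25). Integrate: linear → ln, quadratic → (1/2)ln + arctan: (1/25) ln|(t - 10)| - (1/50) ln(t² + 25) - (2/25) arctan(t/5) + C


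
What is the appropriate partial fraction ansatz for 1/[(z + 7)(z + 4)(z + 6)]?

Three distinct linear factors: P/(z + 7) + Q/(z + 4) + R/(z + 6)


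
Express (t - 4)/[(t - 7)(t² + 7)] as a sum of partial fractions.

At t=7: α = (1·7 - 4)/(7² + 7) = 3/56. β = -α = -3/56, γ = 1 - 7·α = 5/8
Result: (3/56)/(t - 7) - ((3/56)t - 5/8)/(t² + 7)


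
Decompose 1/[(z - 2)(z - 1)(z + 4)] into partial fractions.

Using cover-up method: A = 1/6, B = -1/5, C = 1/30
Result: (1/6)/(z - 2) - (1/5)/(z - 1) + (1/30)/(z + 4)


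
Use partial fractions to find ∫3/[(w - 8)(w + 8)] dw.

Decompose: 3/[(w - 8)(w + 8)] = (3/16)/(w - 8) - (3/16)/(w + 8). Integrate each term: (3/16) ln|(w - 8)| - (3/16) ln|(w + 8)| + C


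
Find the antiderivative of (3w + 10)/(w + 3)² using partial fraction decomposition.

Decompose: α = 3, β = 3·(-3) + 10 = 1, so (3w + 10)/(w + 3)² = 3/(w + 3) + 1/(w + 3)². Integrate: ∫ α/(w + 3) dw = 3 ln|(w + 3)|; ∫ β/(w + 3)² dw = -1/(w + 3). Sum: 3 ln|(w + 3)| - 1/(w + 3) + C


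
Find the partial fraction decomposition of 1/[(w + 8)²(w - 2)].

Cover-up at w=2: C = 1/(2 + 8)² = 1/100. Cover-up at w=-8: B = 1/(-8 - 2) = -1/10. Comparing w² coeff: A = -C = -1/100
Result: (-1/100)/(w + 8) - (1/10)/(w + 8)² + (1/100)/(w - 2)


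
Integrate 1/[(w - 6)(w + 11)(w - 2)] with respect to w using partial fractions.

Cover-up: P = 1/68, Q = 1/221, R = -1/52. Decomposition: (1/68)/(w - 6) + (1/221)/(w + 11) - (1/52)/(w - 2). Integrate each term: (1/68) ln|(w - 6)| + (1/221) ln|(w + 11)| - (1/52) ln|(w - 2)| + C


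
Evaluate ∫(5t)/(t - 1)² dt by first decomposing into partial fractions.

Decompose: P = 5, Q = 5·1 + 0 = 5, so (5t)/(t - 1)² = 5/(t - 1) + 5/(t - 1)². Integrate: ∫ P/(t - 1) dt = 5 ln|(t - 1)|; ∫ Q/(t - 1)² dt = -5/(t - 1). Sum: 5 ln|(t - 1)| - 5/(t - 1) + C


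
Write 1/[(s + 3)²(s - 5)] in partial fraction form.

Cover-up at s=5: R = 1/(5 + 3)² = 1/64. Cover-up at s=-3: Q = 1/(-3 - 5) = -1/8. Comparing s² coeff: P = -R = -1/64
Result: (-1/64)/(s + 3) - (1/8)/(s + 3)² + (1/64)/(s - 5)


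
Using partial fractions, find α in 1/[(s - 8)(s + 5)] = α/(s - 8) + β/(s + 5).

Cover-up at s = 8: α = 1/(8 + 5) = 1/13


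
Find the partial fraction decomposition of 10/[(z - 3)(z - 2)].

10/(z - 3)(z - 2) = P/(z - 3) + Q/(z - 2). P = 10/(3 - 2) = 10, Q = 10/(2 - 3) = -10
Result: 10/(z - 3) - 10/(z - 2)


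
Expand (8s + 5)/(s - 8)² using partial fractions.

(8s + 5) = P(s - 8) + Q. At s = 8: Q = 8·8 + 5 = 69. Coeff of s: P = 8
Result: 8/(s - 8) + 69/(s - 8)²


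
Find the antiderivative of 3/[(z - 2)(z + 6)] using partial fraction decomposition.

Decompose: 3/[(z - 2)(z + 6)] = (3/8)/(z - 2) - (3/8)/(z + 6). Integrate each term: (3/8) ln|(z - 2)| - (3/8) ln|(z + 6)| + C


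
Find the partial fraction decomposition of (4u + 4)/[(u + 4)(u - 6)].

At u=-4: A = (4·(-4) + 4)/(-4 - 6) = 6/5. At u=6: B = (4·6 + 4)/(6 + 4) = 14/5
Result: (6/5)/(u + 4) + (14/5)/(u - 6)


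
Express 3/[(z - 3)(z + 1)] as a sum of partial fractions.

3/(z - 3)(z + 1) = A/(z - 3) + B/(z + 1). A = 3/(3 + 1) = 3/4, B = 3/(-1 - 3) = -3/4
Result: (3/4)/(z - 3) - (3/4)/(z + 1)


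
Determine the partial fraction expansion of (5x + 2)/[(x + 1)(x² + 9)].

At x=-1: α = (5·(-1) + 2)/((-1)² + 9) = -3/10. β = -α = 3/10, γ = 5 - (-1)·α = 47/10
Result: (-3/10)/(x + 1) + ((3/10)x + 47/10)/(x² + 9)


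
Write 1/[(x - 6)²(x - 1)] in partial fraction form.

Cover-up at x=1: C = 1/(1 - 6)² = 1/25. Cover-up at x=6: B = 1/(6 - 1) = 1/5. Comparing x² coeff: A = -C = -1/25
Result: (-1/25)/(x - 6) + (1/5)/(x - 6)² + (1/25)/(x - 1)


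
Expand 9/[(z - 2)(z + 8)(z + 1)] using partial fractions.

Using cover-up method: P = 3/10, Q = 9/70, R = -3/7
Result: (3/10)/(z - 2) + (9/70)/(z + 8) - (3/7)/(z + 1)


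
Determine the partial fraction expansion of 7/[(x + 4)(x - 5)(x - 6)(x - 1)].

Using Heaviside cover-up: (-7/450)/(x + 4) - (7/36)/(x - 5) + (7/50)/(x - 6) + (7/100)/(x - 1)


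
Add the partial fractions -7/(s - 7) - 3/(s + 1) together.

Common denominator (s - 7)(s + 1). Numerator: -7(s + 1) - 3(s - 7) = (-7s - 7) - (3s - 21) = -10s + 14
Result: (-10s + 14)/[(s - 7)(s + 1)]


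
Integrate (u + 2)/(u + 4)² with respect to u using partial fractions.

Decompose: α = 1, β = 1·(-4) + 2 = -2, so (u + 2)/(u + 4)² = 1/(u + 4) - 2/(u + 4)². Integrate: ∫ α/(u + 4) du = ln|(u + 4)|; ∫ β/(u + 4)² du = 2/(u + 4). Sum: ln|(u + 4)| + 2/(u + 4) + C


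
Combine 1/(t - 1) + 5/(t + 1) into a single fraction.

Common denominator (t - 1)(t + 1). Numerator: 1(t + 1) + 5(t - 1) = (t + 1) + (5t - 5) = 6t - 4
Result: (6t - 4)/[(t - 1)(t + 1)]


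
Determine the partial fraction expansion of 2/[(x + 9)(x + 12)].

2/(x + 9)(x + 12) = A/(x + 9) + B/(x + 12). A = 2/(-9 + 12) = 2/3, B = 2/(-12 + 9) = -2/3
Result: (2/3)/(x + 9) - (2/3)/(x + 12)


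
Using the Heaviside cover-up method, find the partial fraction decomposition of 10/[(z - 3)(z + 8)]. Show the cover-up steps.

Cover (z - 3): set z=3, get α = 10/(3 + 8) = 10/11. Cover (z + 8): set z=-8, get β = 10/(-8 - 3) = -10/11.
Result: (10/11)/(z - 3) - (10/11)/(z + 8)


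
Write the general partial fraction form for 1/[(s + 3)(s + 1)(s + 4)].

Three distinct linear factors: α/(s + 3) + β/(s + 1) + γ/(s + 4)


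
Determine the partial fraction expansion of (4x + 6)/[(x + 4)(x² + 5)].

At x=-4: A = (4·(-4) + 6)/((-4)² + 5) = -10/21. B = -A = 10/21, C = 4 - (-4)·A = 44/21
Result: (-10/21)/(x + 4) + ((10/21)x + 44/21)/(x² + 5)


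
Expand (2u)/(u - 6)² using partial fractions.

(2u) = A(u - 6) + B. At u = 6: B = 2·6 + 0 = 12. Coeff of u: A = 2
Result: 2/(u - 6) + 12/(u - 6)²


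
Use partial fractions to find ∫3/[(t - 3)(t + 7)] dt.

Decompose: 3/[(t - 3)(t + 7)] = (3/10)/(t - 3) - (3/10)/(t + 7). Integrate each term: (3/10) ln|(t - 3)| - (3/10) ln|(t + 7)| + C


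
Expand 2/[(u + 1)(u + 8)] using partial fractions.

2/(u + 1)(u + 8) = A/(u + 1) + B/(u + 8). A = 2/(-1 + 8) = 2/7, B = 2/(-8 + 1) = -2/7
Result: (2/7)/(u + 1) - (2/7)/(u + 8)


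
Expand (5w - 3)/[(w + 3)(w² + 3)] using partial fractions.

At w=-3: P = (5·(-3) - 3)/((-3)² + 3) = -3/2. Q = -P = 3/2, R = 5 - (-3)·P = 1/2
Result: (-3/2)/(w + 3) + ((3/2)w + 1/2)/(w² + 3)


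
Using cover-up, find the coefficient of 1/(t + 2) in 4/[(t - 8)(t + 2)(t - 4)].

Cover (t + 2), set t=-2: 4/[(-2 - 8)(-2 - 4)] = 1/15


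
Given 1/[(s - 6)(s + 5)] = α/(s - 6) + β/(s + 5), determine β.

Cover-up at s = -5: β = 1/(-5 - 6) = -1/11


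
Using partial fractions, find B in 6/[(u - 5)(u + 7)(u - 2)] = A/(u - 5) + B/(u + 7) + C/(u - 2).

Cover-up at u = -7: B = 6/[(-7 - 5)(-7 - 2)] = 6/[(-12)(-9)] = 6/108 = 1/18


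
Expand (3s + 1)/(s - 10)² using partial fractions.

(3s + 1) = A(s - 10) + B. At s = 10: B = 3·10 + 1 = 31. Coeff of s: A = 3
Result: 3/(s - 10) + 31/(s - 10)²


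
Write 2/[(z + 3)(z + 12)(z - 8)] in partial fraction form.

Using cover-up method: α = -2/99, β = 1/90, γ = 1/110
Result: (-2/99)/(z + 3) + (1/90)/(z + 12) + (1/110)/(z - 8)


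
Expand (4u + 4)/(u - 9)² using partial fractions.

(4u + 4) = P(u - 9) + Q. At u = 9: Q = 4·9 + 4 = 40. Coeff of u: P = 4
Result: 4/(u - 9) + 40/(u - 9)²


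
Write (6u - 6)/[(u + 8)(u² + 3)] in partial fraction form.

At u=-8: α = (6·(-8) - 6)/((-8)² + 3) = -54/67. β = -α = 54/67, γ = 6 - (-8)·α = -30/67
Result: (-54/67)/(u + 8) + ((54/67)u - 30/67)/(u² + 3)


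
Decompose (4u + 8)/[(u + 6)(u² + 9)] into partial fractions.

At u=-6: A = (4·(-6) + 8)/((-6)² + 9) = -16/45. B = -A = 16/45, C = 4 - (-6)·A = 28/15
Result: (-16/45)/(u + 6) + ((16/45)u + 28/15)/(u² + 9)


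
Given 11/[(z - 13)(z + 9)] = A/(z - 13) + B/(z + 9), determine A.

Cover-up at z = 13: A = 11/(13 + 9) = 11/22 = 1/2


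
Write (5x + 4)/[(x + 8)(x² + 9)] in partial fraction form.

At x=-8: P = (5·(-8) + 4)/((-8)² + 9) = -36/73. Q = -P = 36/73, R = 5 - (-8)·P = 77/73
Result: (-36/73)/(x + 8) + ((36/73)x + 77/73)/(x² + 9)


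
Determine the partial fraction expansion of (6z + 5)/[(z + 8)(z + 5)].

At z=-8: P = (6·(-8) + 5)/(-8 + 5) = 43/3. At z=-5: Q = (6·(-5) + 5)/(-5 + 8) = -25/3
Result: (43/3)/(z + 8) - (25/3)/(z + 5)


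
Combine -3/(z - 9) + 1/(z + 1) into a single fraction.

Common denominator (z - 9)(z + 1). Numerator: -3(z + 1) + 1(z - 9) = (-3z - 3) + (z - 9) = -2z - 12
Result: (-2z - 12)/[(z - 9)(z + 1)]


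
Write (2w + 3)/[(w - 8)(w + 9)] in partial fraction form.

At w=8: P = (2·8 + 3)/(8 + 9) = 19/17. At w=-9: Q = (2·(-9) + 3)/(-9 - 8) = 15/17
Result: (19/17)/(w - 8) + (15/17)/(w + 9)


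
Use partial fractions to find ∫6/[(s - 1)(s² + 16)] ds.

Cover-up at s=1: α = 6/(1²+16) = 6/17. Coeff matching: β = -6/17, γ = -6/17. Decomposition: (6/17)/(s - 1) - ((6/17)s + 6/17)/(s² + 16). Integrate: linear → ln, quadratic → (1/2)ln + arctan: (6/17) ln|(s - 1)| - (3/17) ln(s² + 16) - (3/34) arctan(s/4) + C


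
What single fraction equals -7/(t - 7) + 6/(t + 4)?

Common denominator (t - 7)(t + 4). Numerator: -7(t + 4) + 6(t - 7) = (-7t - 28) + (6t - 42) = -t - 70
Result: (-t - 70)/[(t - 7)(t + 4)]


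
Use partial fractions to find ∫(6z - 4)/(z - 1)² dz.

Decompose: P = 6, Q = 6·1 - 4 = 2, so (6z - 4)/(z - 1)² = 6/(z - 1) + 2/(z - 1)². Integrate: ∫ P/(z - 1) dz = 6 ln|(z - 1)|; ∫ Q/(z - 1)² dz = -2/(z - 1). Sum: 6 ln|(z - 1)| - 2/(z - 1) + C


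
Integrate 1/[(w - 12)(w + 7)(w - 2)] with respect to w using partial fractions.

Cover-up: α = 1/190, β = 1/171, γ = -1/90. Decomposition: (1/190)/(w - 12) + (1/171)/(w + 7) - (1/90)/(w - 2). Integrate each term: (1/190) ln|(w - 12)| + (1/171) ln|(w + 7)| - (1/90) ln|(w - 2)| + C


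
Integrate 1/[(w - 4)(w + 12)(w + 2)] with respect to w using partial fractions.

Cover-up: α = 1/96, β = 1/160, γ = -1/60. Decomposition: (1/96)/(w - 4) + (1/160)/(w + 12) - (1/60)/(w + 2). Integrate each term: (1/96) ln|(w - 4)| + (1/160) ln|(w + 12)| - (1/60) ln|(w + 2)| + C


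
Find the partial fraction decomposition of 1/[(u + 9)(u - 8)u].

Using cover-up method: P = 1/153, Q = 1/136, R = -1/72
Result: (1/153)/(u + 9) + (1/136)/(u - 8) - (1/72)/u


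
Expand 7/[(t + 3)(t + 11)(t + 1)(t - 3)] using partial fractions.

Using Heaviside cover-up: (7/96)/(t + 3) - (1/160)/(t + 11) - (7/80)/(t + 1) + (1/48)/(t - 3)


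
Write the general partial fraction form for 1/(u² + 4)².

Repeated quadratic factor: (Pu + Q)/(u² + 4) + (Ru + S)/(u² + 4)²


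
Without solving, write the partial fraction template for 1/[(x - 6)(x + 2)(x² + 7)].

Two linear + quadratic: α/(x - 6) + β/(x + 2) + (γx + δ)/(x² + 7)


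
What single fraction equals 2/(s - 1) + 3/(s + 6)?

Common denominator (s - 1)(s + 6). Numerator: 2(s + 6) + 3(s - 1) = (2s + 12) + (3s - 3) = 5s + 9
Result: (5s + 9)/[(s - 1)(s + 6)]


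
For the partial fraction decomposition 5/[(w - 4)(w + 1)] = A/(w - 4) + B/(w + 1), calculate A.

Cover-up at w = 4: A = 5/(4 + 1) = 5/5 = 1


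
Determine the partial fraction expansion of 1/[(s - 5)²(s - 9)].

Cover-up at s=9: γ = 1/(9 - 5)² = 1/16. Cover-up at s=5: β = 1/(5 - 9) = -1/4. Comparing s² coeff: α = -γ = -1/16
Result: (-1/16)/(s - 5) - (1/4)/(s - 5)² + (1/16)/(s - 9)


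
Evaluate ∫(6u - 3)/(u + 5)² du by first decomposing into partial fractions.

Decompose: P = 6, Q = 6·(-5) - 3 = -33, so (6u - 3)/(u + 5)² = 6/(u + 5) - 33/(u + 5)². Integrate: ∫ P/(u + 5) du = 6 ln|(u + 5)|; ∫ Q/(u + 5)² du = 33/(u + 5). Sum: 6 ln|(u + 5)| + 33/(u + 5) + C


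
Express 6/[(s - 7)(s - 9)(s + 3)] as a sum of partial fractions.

Using cover-up method: A = -3/10, B = 1/4, C = 1/20
Result: (-3/10)/(s - 7) + (1/4)/(s - 9) + (1/20)/(s + 3)


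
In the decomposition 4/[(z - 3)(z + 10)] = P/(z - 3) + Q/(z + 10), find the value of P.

Cover-up at z = 3: P = 4/(3 + 10) = 4/13


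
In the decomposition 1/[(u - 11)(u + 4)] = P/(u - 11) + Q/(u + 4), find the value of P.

Cover-up at u = 11: P = 1/(11 + 4) = 1/15


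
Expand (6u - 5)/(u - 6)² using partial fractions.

(6u - 5) = A(u - 6) + B. At u = 6: B = 6·6 - 5 = 31. Coeff of u: A = 6
Result: 6/(u - 6) + 31/(u - 6)²


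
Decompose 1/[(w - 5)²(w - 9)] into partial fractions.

Cover-up at w=9: γ = 1/(9 - 5)² = 1/16. Cover-up at w=5: β = 1/(5 - 9) = -1/4. Comparing w² coeff: α = -γ = -1/16
Result: (-1/16)/(w - 5) - (1/4)/(w - 5)² + (1/16)/(w - 9)


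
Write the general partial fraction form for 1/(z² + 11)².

Repeated quadratic factor: (Pz + Q)/(z² + 11) + (Rz + S)/(z² + 11)²


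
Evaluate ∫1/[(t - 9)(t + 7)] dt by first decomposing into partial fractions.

Decompose: 1/[(t - 9)(t + 7)] = (1/16)/(t - 9) - (1/16)/(t + 7). Integrate each term: (1/16) ln|(t - 9)| - (1/16) ln|(t + 7)| + C


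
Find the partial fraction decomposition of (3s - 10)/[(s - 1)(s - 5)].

At s=1: A = (3·1 - 10)/(1 - 5) = 7/4. At s=5: B = (3·5 - 10)/(5 - 1) = 5/4
Result: (7/4)/(s - 1) + (5/4)/(s - 5)


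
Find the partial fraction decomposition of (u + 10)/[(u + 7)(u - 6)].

At u=-7: A = (1·(-7) + 10)/(-7 - 6) = -3/13. At u=6: B = (1·6 + 10)/(6 + 7) = 16/13
Result: (-3/13)/(u + 7) + (16/13)/(u - 6)


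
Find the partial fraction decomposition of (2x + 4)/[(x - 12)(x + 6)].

At x=12: A = (2·12 + 4)/(12 + 6) = 14/9. At x=-6: B = (2·(-6) + 4)/(-6 - 12) = 4/9
Result: (14/9)/(x - 12) + (4/9)/(x + 6)


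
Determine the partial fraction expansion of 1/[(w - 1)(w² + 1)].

Cover-up at w = 1: P = 1/(1² + 1) = 1/2. Then Q = -P = -1/2, R = -P·(0 + 1) = -1/2
Result: (1/2)/(w - 1) - ((1/2)w + 1/2)/(w² + 1)


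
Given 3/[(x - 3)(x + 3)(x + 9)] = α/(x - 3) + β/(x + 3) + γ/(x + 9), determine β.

Cover-up at x = -3: β = 3/[(-3 - 3)(-3 + 9)] = 3/[(-6)(6)] = -3/36 = -1/12


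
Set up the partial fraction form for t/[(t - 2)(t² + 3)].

Linear + irreducible quadratic: A/(t - 2) + (Bt + C)/(t² + 3)


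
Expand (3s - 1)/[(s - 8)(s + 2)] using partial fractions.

At s=8: α = (3·8 - 1)/(8 + 2) = 23/10. At s=-2: β = (3·(-2) - 1)/(-2 - 8) = 7/10
Result: (23/10)/(s - 8) + (7/10)/(s + 2)


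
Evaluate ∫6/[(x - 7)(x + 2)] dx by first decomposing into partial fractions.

Decompose: 6/[(x - 7)(x + 2)] = (2/3)/(x - 7) - (2/3)/(x + 2). Integrate each term: (2/3) ln|(x - 7)| - (2/3) ln|(x + 2)| + C


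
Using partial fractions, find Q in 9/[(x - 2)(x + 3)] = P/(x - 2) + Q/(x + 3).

Cover-up at x = -3: Q = 9/(-3 - 2) = -9/5


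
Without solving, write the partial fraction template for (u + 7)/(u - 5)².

Repeated linear factor: P/(u - 5) + Q/(u - 5)²


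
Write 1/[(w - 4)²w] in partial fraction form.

Cover-up at w=0: γ = 1/(0 - 4)² = 1/16. Cover-up at w=4: β = 1/(4 - 0) = 1/4. Comparing w² coeff: α = -γ = -1/16
Result: (-1/16)/(w - 4) + (1/4)/(w - 4)² + (1/16)/w


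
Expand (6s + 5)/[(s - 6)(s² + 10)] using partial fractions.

At s=6: α = (6·6 + 5)/(6² + 10) = 41/46. β = -α = -41/46, γ = 6 - 6·α = 15/23
Result: (41/46)/(s - 6) - ((41/46)s - 15/23)/(s² + 10)


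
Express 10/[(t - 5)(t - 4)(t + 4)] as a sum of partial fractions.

Using cover-up method: α = 10/9, β = -5/4, γ = 5/36
Result: (10/9)/(t - 5) - (5/4)/(t - 4) + (5/36)/(t + 4)


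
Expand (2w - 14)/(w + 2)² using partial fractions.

(2w - 14) = P(w + 2) + Q. At w = -2: Q = 2·(-2) - 14 = -18. Coeff of w: P = 2
Result: 2/(w + 2) - 18/(w + 2)²


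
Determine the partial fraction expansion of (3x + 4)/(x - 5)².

(3x + 4) = A(x - 5) + B. At x = 5: B = 3·5 + 4 = 19. Coeff of x: A = 3
Result: 3/(x - 5) + 19/(x - 5)²


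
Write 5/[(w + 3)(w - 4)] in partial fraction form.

5/(w + 3)(w - 4) = α/(w + 3) + β/(w - 4). α = 5/(-3 - 4) = -5/7, β = 5/(4 + 3) = 5/7
Result: (-5/7)/(w + 3) + (5/7)/(w - 4)


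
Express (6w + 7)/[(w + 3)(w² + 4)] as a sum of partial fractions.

At w=-3: A = (6·(-3) + 7)/((-3)² + 4) = -11/13. B = -A = 11/13, C = 6 - (-3)·A = 45/13
Result: (-11/13)/(w + 3) + ((11/13)w + 45/13)/(w² + 4)


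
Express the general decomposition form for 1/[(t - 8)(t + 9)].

Distinct linear factors: P/(t - 8) + Q/(t + 9)


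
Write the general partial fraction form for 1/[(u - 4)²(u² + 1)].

Repeated linear + quadratic: α/(u - 4) + β/(u - 4)² + (γu + δ)/(u² + 1)


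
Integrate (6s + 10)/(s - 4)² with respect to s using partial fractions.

Decompose: P = 6, Q = 6·4 + 10 = 34, so (6s + 10)/(s - 4)² = 6/(s - 4) + 34/(s - 4)². Integrate: ∫ P/(s - 4) ds = 6 ln|(s - 4)|; ∫ Q/(s - 4)² ds = -34/(s - 4). Sum: 6 ln|(s - 4)| - 34/(s - 4) + C


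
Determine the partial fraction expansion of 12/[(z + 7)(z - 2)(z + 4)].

Using cover-up method: α = 4/9, β = 2/9, γ = -2/3
Result: (4/9)/(z + 7) + (2/9)/(z - 2) - (2/3)/(z + 4)


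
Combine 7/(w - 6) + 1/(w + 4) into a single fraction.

Common denominator (w - 6)(w + 4). Numerator: 7(w + 4) + 1(w - 6) = (7w + 28) + (w - 6) = 8w + 22
Result: (8w + 22)/[(w - 6)(w + 4)]


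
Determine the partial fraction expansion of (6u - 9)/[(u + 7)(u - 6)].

At u=-7: α = (6·(-7) - 9)/(-7 - 6) = 51/13. At u=6: β = (6·6 - 9)/(6 + 7) = 27/13
Result: (51/13)/(u + 7) + (27/13)/(u - 6)


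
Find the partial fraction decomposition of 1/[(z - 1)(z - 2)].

1/(z - 1)(z - 2) = α/(z - 1) + β/(z - 2). α = 1/(1 - 2) = -1, β = 1/(2 - 1) = 1
Result: -1/(z - 1) + 1/(z - 2)


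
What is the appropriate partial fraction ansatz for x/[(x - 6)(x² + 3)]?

Linear + irreducible quadratic: α/(x - 6) + (βx + γ)/(x² + 3)


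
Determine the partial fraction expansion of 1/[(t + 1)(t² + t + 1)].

Cover-up at t = -1: P = 1/((-1)² + 1·(-1) + 1) = 1. Then Q = -P = -1, R = -P·(1 - 1) = 0
Result: 1/(t + 1) - (t)/(t² + t + 1)


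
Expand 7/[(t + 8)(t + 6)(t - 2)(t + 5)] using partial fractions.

Using Heaviside cover-up: (-7/60)/(t + 8) + (7/16)/(t + 6) + (1/80)/(t - 2) - (1/3)/(t + 5)


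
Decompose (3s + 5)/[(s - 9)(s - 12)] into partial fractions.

At s=9: α = (3·9 + 5)/(9 - 12) = -32/3. At s=12: β = (3·12 + 5)/(12 - 9) = 41/3
Result: (-32/3)/(s - 9) + (41/3)/(s - 12)


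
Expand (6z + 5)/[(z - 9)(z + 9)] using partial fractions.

At z=9: P = (6·9 + 5)/(9 + 9) = 59/18. At z=-9: Q = (6·(-9) + 5)/(-9 - 9) = 49/18
Result: (59/18)/(z - 9) + (49/18)/(z + 9)


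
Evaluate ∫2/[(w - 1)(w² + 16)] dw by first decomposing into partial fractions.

Cover-up at w=1: P = 2/(1²+16) = 2/17. Coeff matching: Q = -2/17, R = -2/17. Decomposition: (2/17)/(w - 1) - ((2/17)w + 2/17)/(w² + 16). Integrate: linear → ln, quadratic → (1/2)ln + arctan: (2/17) ln|(w - 1)| - (1/17) ln(w² + 16) - (1/34) arctan(w/4) + C


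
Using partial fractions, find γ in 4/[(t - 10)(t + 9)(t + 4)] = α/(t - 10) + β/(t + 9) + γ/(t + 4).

Cover-up at t = -4: γ = 4/[(-4 - 10)(-4 + 9)] = 4/[(-14)(5)] = -4/70 = -2/35


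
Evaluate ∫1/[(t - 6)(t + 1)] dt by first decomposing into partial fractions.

Decompose: 1/[(t - 6)(t + 1)] = (1/7)/(t - 6) - (1/7)/(t + 1). Integrate each term: (1/7) ln|(t - 6)| - (1/7) ln|(t + 1)| + C


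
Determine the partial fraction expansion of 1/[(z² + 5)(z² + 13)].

Coefficient matching gives A = C = 0, B = 1/(13-5) = 1/8, D = -B = -1/8
Result: (1/8)/(z² + 5) - (1/8)/(z² + 13)


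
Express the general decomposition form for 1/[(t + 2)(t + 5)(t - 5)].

Three distinct linear factors: P/(t + 2) + Q/(t + 5) + R/(t - 5)


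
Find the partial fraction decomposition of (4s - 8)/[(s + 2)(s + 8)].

At s=-2: α = (4·(-2) - 8)/(-2 + 8) = -8/3. At s=-8: β = (4·(-8) - 8)/(-8 + 2) = 20/3
Result: (-8/3)/(s + 2) + (20/3)/(s + 8)


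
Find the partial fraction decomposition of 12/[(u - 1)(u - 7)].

12/(u - 1)(u - 7) = α/(u - 1) + β/(u - 7). α = 12/(1 - 7) = -2, β = 12/(7 - 1) = 2
Result: -2/(u - 1) + 2/(u - 7)


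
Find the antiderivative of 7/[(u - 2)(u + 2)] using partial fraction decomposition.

Decompose: 7/[(u - 2)(u + 2)] = (7/4)/(u - 2) - (7/4)/(u + 2). Integrate each term: (7/4) ln|(u - 2)| - (7/4) ln|(u + 2)| + C


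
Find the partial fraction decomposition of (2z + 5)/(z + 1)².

(2z + 5) = α(z + 1) + β. At z = -1: β = 2·(-1) + 5 = 3. Coeff of z: α = 2
Result: 2/(z + 1) + 3/(z + 1)²


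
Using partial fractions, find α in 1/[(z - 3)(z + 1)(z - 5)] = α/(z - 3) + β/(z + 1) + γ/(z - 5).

Cover-up at z = 3: α = 1/[(3 + 1)(3 - 5)] = 1/[(4)(-2)] = -1/8


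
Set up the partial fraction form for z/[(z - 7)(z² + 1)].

Linear + irreducible quadratic: A/(z - 7) + (Bz + C)/(z² + 1)


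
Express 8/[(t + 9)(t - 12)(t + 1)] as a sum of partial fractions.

Using cover-up method: P = 1/21, Q = 8/273, R = -1/13
Result: (1/21)/(t + 9) + (8/273)/(t - 12) - (1/13)/(t + 1)


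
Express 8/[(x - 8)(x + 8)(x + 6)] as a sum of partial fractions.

Using cover-up method: A = 1/28, B = 1/4, C = -2/7
Result: (1/28)/(x - 8) + (1/4)/(x + 8) - (2/7)/(x + 6)


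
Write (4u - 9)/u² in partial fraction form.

(4u - 9) = Au + B. At u = 0: B = 4·0 - 9 = -9. Coeff of u: A = 4
Result: 4/u - 9/u²


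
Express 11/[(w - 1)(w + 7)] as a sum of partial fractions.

11/(w - 1)(w + 7) = A/(w - 1) + B/(w + 7). A = 11/(1 + 7) = 11/8, B = 11/(-7 - 1) = -11/8
Result: (11/8)/(w - 1) - (11/8)/(w + 7)


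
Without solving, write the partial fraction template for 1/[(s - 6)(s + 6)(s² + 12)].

Two linear + quadratic: α/(s - 6) + β/(s + 6) + (γs + δ)/(s² + 12)


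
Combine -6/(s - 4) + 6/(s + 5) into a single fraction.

Common denominator (s - 4)(s + 5). Numerator: -6(s + 5) + 6(s - 4) = (-6s - 30) + (6s - 24) = -54
Result: (-54)/[(s - 4)(s + 5)]


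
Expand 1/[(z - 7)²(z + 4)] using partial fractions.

Cover-up at z=-4: γ = 1/(-4 - 7)² = 1/121. Cover-up at z=7: β = 1/(7 + 4) = 1/11. Comparing z² coeff: α = -γ = -1/121
Result: (-1/121)/(z - 7) + (1/11)/(z - 7)² + (1/121)/(z + 4)


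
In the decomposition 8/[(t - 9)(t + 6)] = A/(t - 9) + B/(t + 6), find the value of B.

Cover-up at t = -6: B = 8/(-6 - 9) = -8/15


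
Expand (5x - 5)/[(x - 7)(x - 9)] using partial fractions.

At x=7: A = (5·7 - 5)/(7 - 9) = -15. At x=9: B = (5·9 - 5)/(9 - 7) = 20
Result: -15/(x - 7) + 20/(x - 9)


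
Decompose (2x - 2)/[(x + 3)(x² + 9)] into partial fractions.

At x=-3: A = (2·(-3) - 2)/((-3)² + 9) = -4/9. B = -A = 4/9, C = 2 - (-3)·A = 2/3
Result: (-4/9)/(x + 3) + ((4/9)x + 2/3)/(x² + 9)


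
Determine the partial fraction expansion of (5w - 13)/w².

(5w - 13) = Aw + B. At w = 0: B = 5·0 - 13 = -13. Coeff of w: A = 5
Result: 5/w - 13/w²


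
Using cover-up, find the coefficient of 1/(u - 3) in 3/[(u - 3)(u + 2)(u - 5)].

Cover (u - 3), set u=3: 3/[(3 + 2)(3 - 5)] = -3/10


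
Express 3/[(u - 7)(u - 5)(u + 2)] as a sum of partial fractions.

Using cover-up method: α = 1/6, β = -3/14, γ = 1/21
Result: (1/6)/(u - 7) - (3/14)/(u - 5) + (1/21)/(u + 2)


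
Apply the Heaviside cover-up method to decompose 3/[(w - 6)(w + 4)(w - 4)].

Cover (w - 6), w=6: α = 3/[(6 + 4)(6 - 4)] = 3/20. Cover (w + 4), w=-4: β = 3/[(-4 - 6)(-4 - 4)] = 3/80. Cover (w - 4), w=4: γ = 3/[(4 - 6)(4 + 4)] = -3/16.
Result: (3/20)/(w - 6) + (3/80)/(w + 4) - (3/16)/(w - 4)


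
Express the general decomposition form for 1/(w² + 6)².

Repeated quadratic factor: (Aw + B)/(w² + 6) + (Cw + D)/(w² + 6)²


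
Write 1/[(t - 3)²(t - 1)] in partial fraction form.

Cover-up at t=1: C = 1/(1 - 3)² = 1/4. Cover-up at t=3: B = 1/(3 - 1) = 1/2. Comparing t² coeff: A = -C = -1/4
Result: (-1/4)/(t - 3) + (1/2)/(t - 3)² + (1/4)/(t - 1)


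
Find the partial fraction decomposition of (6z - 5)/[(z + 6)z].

At z=-6: P = (6·(-6) - 5)/(-6 - 0) = 41/6. At z=0: Q = (6·0 - 5)/(0 + 6) = -5/6
Result: (41/6)/(z + 6) - (5/6)/z


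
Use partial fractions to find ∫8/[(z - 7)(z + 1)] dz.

Decompose: 8/[(z - 7)(z + 1)] = 1/(z - 7) - 1/(z + 1). Integrate each term: ln|(z - 7)| - ln|(z + 1)| + C


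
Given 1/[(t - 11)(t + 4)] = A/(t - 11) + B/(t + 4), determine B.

Cover-up at t = -4: B = 1/(-4 - 11) = -1/15


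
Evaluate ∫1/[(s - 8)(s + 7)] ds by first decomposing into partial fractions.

Decompose: 1/[(s - 8)(s + 7)] = (1/15)/(s - 8) - (1/15)/(s + 7). Integrate each term: (1/15) ln|(s - 8)| - (1/15) ln|(s + 7)| + C


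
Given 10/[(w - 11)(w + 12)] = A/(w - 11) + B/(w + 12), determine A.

Cover-up at w = 11: A = 10/(11 + 12) = 10/23


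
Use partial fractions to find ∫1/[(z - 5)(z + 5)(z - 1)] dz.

Cover-up: α = 1/40, β = 1/60, γ = -1/24. Decomposition: (1/40)/(z - 5) + (1/60)/(z + 5) - (1/24)/(z - 1). Integrate each term: (1/40) ln|(z - 5)| + (1/60) ln|(z + 5)| - (1/24) ln|(z - 1)| + C


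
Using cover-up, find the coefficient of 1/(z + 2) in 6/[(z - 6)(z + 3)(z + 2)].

Cover (z + 2), set z=-2: 6/[(-2 - 6)(-2 + 3)] = -3/4


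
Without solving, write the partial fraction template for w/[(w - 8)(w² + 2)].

Linear + irreducible quadratic: P/(w - 8) + (Qw + R)/(w² + 2)


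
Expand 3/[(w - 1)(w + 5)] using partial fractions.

3/(w - 1)(w + 5) = α/(w - 1) + β/(w + 5). α = 3/(1 + 5) = 1/2, β = 3/(-5 - 1) = -1/2
Result: (1/2)/(w - 1) - (1/2)/(w + 5)


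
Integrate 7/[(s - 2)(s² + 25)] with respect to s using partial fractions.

Cover-up at s=2: α = 7/(2²+25) = 7/29. Coeff matching: β = -7/29, γ = -14/29. Decomposition: (7/29)/(s - 2) - ((7/29)s + 14/29)/(s² + 25). Integrate: linear → ln, quadratic → (1/2)ln + arctan: (7/29) ln|(s - 2)| - (7/58) ln(s² + 25) - (14/145) arctan(s/5) + C


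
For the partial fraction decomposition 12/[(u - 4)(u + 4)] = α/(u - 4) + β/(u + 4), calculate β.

Cover-up at u = -4: β = 12/(-4 - 4) = -12/8 = -3/2


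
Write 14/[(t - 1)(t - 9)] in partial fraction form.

14/(t - 1)(t - 9) = α/(t - 1) + β/(t - 9). α = 14/(1 - 9) = -7/4, β = 14/(9 - 1) = 7/4
Result: (-7/4)/(t - 1) + (7/4)/(t - 9)


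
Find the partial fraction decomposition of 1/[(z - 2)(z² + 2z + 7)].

Cover-up at z = 2: A = 1/(2² + 2·2 + 7) = 1/15. Then B = -A = -1/15, C = -A·(2 + 2) = -4/15
Result: (1/15)/(z - 2) - ((1/15)z + 4/15)/(z² + 2z + 7)


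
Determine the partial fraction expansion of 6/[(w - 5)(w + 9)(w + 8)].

Using cover-up method: P = 3/91, Q = 3/7, R = -6/13
Result: (3/91)/(w - 5) + (3/7)/(w + 9) - (6/13)/(w + 8)


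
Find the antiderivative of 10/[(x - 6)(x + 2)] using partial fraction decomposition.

Decompose: 10/[(x - 6)(x + 2)] = (5/4)/(x - 6) - (5/4)/(x + 2). Integrate each term: (5/4) ln|(x - 6)| - (5/4) ln|(x + 2)| + C


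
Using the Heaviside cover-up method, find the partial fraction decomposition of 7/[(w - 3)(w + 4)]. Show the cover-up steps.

Cover (w - 3): set w=3, get P = 7/(3 + 4) = 1. Cover (w + 4): set w=-4, get Q = 7/(-4 - 3) = -1.
Result: 1/(w - 3) - 1/(w + 4)


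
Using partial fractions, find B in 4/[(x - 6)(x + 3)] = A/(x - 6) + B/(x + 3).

Cover-up at x = -3: B = 4/(-3 - 6) = -4/9


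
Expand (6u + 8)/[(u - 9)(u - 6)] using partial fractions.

At u=9: A = (6·9 + 8)/(9 - 6) = 62/3. At u=6: B = (6·6 + 8)/(6 - 9) = -44/3
Result: (62/3)/(u - 9) - (44/3)/(u - 6)


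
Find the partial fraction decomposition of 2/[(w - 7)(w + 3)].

2/(w - 7)(w + 3) = α/(w - 7) + β/(w + 3). α = 2/(7 + 3) = 1/5, β = 2/(-3 - 7) = -1/5
Result: (1/5)/(w - 7) - (1/5)/(w + 3)


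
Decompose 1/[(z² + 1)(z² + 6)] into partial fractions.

Coefficient matching gives α = γ = 0, β = 1/(6-1) = 1/5, δ = -β = -1/5
Result: (1/5)/(z² + 1) - (1/5)/(z² + 6)


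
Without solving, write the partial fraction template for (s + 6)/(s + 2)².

Repeated linear factor: A/(s + 2) + B/(s + 2)²


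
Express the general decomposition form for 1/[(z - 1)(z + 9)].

Distinct linear factors: P/(z - 1) + Q/(z + 9)


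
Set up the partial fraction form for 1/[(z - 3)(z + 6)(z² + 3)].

Two linear + quadratic: α/(z - 3) + β/(z + 6) + (γz + δ)/(z² + 3)


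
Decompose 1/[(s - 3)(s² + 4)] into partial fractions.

Cover-up at s = 3: P = 1/(3² + 4) = 1/13. Then Q = -P = -1/13, R = -P·(0 + 3) = -3/13
Result: (1/13)/(s - 3) - ((1/13)s + 3/13)/(s² + 4)


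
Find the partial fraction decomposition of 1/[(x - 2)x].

1/(x - 2)x = P/(x - 2) + Q/x. P = 1/(2 - 0) = 1/2, Q = 1/(0 - 2) = -1/2
Result: (1/2)/(x - 2) - (1/2)/x


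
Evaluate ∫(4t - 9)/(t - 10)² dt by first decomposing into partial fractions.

Decompose: A = 4, B = 4·10 - 9 = 31, so (4t - 9)/(t - 10)² = 4/(t - 10) + 31/(t - 10)². Integrate: ∫ A/(t - 10) dt = 4 ln|(t - 10)|; ∫ B/(t - 10)² dt = -31/(t - 10). Sum: 4 ln|(t - 10)| - 31/(t - 10) + C


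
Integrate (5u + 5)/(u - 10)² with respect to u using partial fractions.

Decompose: P = 5, Q = 5·10 + 5 = 55, so (5u + 5)/(u - 10)² = 5/(u - 10) + 55/(u - 10)². Integrate: ∫ P/(u - 10) du = 5 ln|(u - 10)|; ∫ Q/(u - 10)² du = -55/(u - 10). Sum: 5 ln|(u - 10)| - 55/(u - 10) + C


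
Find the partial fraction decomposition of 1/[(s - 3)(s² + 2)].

Cover-up at s = 3: α = 1/(3² + 2) = 1/11. Then β = -α = -1/11, γ = -α·(0 + 3) = -3/11
Result: (1/11)/(s - 3) - ((1/11)s + 3/11)/(s² + 2)


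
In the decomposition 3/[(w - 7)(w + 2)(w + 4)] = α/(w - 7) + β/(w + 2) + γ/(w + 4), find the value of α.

Cover-up at w = 7: α = 3/[(7 + 2)(7 + 4)] = 3/[(9)(11)] = 3/99 = 1/33


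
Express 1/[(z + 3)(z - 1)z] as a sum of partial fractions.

Using cover-up method: A = 1/12, B = 1/4, C = -1/3
Result: (1/12)/(z + 3) + (1/4)/(z - 1) - (1/3)/z


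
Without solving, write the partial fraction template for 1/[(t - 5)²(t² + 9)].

Repeated linear + quadratic: A/(t - 5) + B/(t - 5)² + (Ct + D)/(t² + 9)


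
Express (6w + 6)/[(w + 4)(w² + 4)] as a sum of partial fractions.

At w=-4: P = (6·(-4) + 6)/((-4)² + 4) = -9/10. Q = -P = 9/10, R = 6 - (-4)·P = 12/5
Result: (-9/10)/(w + 4) + ((9/10)w + 12/5)/(w² + 4)


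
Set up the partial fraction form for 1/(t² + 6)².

Repeated quadratic factor: (At + B)/(t² + 6) + (Ct + D)/(t² + 6)²


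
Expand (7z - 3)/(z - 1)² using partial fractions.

(7z - 3) = A(z - 1) + B. At z = 1: B = 7·1 - 3 = 4. Coeff of z: A = 7
Result: 7/(z - 1) + 4/(z - 1)²


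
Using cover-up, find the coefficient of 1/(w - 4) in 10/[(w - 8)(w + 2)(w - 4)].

Cover (w - 4), set w=4: 10/[(4 - 8)(4 + 2)] = -5/12


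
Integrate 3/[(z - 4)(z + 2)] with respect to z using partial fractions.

Decompose: 3/[(z - 4)(z + 2)] = (1/2)/(z - 4) - (1/2)/(z + 2). Integrate each term: (1/2) ln|(z - 4)| - (1/2) ln|(z + 2)| + C


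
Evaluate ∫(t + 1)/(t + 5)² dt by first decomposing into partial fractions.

Decompose: A = 1, B = 1·(-5) + 1 = -4, so (t + 1)/(t + 5)² = 1/(t + 5) - 4/(t + 5)². Integrate: ∫ A/(t + 5) dt = ln|(t + 5)|; ∫ B/(t + 5)² dt = 4/(t + 5). Sum: ln|(t + 5)| + 4/(t + 5) + C


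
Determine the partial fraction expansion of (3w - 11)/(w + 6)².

(3w - 11) = α(w + 6) + β. At w = -6: β = 3·(-6) - 11 = -29. Coeff of w: α = 3
Result: 3/(w + 6) - 29/(w + 6)²


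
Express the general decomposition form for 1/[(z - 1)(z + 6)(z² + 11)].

Two linear + quadratic: α/(z - 1) + β/(z + 6) + (γz + δ)/(z² + 11)


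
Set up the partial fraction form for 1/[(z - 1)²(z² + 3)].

Repeated linear + quadratic: P/(z - 1) + Q/(z - 1)² + (Rz + S)/(z² + 3)


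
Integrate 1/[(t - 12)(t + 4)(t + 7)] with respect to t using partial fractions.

Cover-up: A = 1/304, B = -1/48, C = 1/57. Decomposition: (1/304)/(t - 12) - (1/48)/(t + 4) + (1/57)/(t + 7). Integrate each term: (1/304) ln|(t - 12)| - (1/48) ln|(t + 4)| + (1/57) ln|(t + 7)| + C


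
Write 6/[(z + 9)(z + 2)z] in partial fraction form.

Using cover-up method: α = 2/21, β = -3/7, γ = 1/3
Result: (2/21)/(z + 9) - (3/7)/(z + 2) + (1/3)/z


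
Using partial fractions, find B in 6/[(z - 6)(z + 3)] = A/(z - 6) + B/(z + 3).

Cover-up at z = -3: B = 6/(-3 - 6) = -6/9 = -2/3


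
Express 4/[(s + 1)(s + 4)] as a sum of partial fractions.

4/(s + 1)(s + 4) = α/(s + 1) + β/(s + 4). α = 4/(-1 + 4) = 4/3, β = 4/(-4 + 1) = -4/3
Result: (4/3)/(s + 1) - (4/3)/(s + 4)


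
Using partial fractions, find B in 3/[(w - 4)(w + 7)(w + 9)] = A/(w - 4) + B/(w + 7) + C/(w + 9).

Cover-up at w = -7: B = 3/[(-7 - 4)(-7 + 9)] = 3/[(-11)(2)] = -3/22


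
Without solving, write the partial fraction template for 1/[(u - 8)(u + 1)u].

Three distinct linear factors: α/(u - 8) + β/(u + 1) + γ/u


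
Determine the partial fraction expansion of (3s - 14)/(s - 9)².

(3s - 14) = P(s - 9) + Q. At s = 9: Q = 3·9 - 14 = 13. Coeff of s: P = 3
Result: 3/(s - 9) + 13/(s - 9)²


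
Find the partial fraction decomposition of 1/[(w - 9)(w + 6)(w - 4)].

Using cover-up method: A = 1/75, B = 1/150, C = -1/50
Result: (1/75)/(w - 9) + (1/150)/(w + 6) - (1/50)/(w - 4)


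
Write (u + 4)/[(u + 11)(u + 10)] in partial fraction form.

At u=-11: α = (1·(-11) + 4)/(-11 + 10) = 7. At u=-10: β = (1·(-10) + 4)/(-10 + 11) = -6
Result: 7/(u + 11) - 6/(u + 10)


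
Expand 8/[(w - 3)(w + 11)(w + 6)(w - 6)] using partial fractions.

Using Heaviside cover-up: (-4/189)/(w - 3) - (4/595)/(w + 11) + (2/135)/(w + 6) + (2/153)/(w - 6)


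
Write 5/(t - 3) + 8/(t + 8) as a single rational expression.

Common denominator (t - 3)(t + 8). Numerator: 5(t + 8) + 8(t - 3) = (5t + 40) + (8t - 24) = 13t + 16
Result: (13t + 16)/[(t - 3)(t + 8)]


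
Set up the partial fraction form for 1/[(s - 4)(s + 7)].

Distinct linear factors: A/(s - 4) + B/(s + 7)


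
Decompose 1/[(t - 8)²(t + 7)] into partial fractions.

Cover-up at t=-7: R = 1/(-7 - 8)² = 1/225. Cover-up at t=8: Q = 1/(8 + 7) = 1/15. Comparing t² coeff: P = -R = -1/225
Result: (-1/225)/(t - 8) + (1/15)/(t - 8)² + (1/225)/(t + 7)


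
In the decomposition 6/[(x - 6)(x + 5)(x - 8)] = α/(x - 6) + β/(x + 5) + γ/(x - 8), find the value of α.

Cover-up at x = 6: α = 6/[(6 + 5)(6 - 8)] = 6/[(11)(-2)] = -6/22 = -3/11


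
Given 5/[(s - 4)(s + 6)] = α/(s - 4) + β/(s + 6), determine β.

Cover-up at s = -6: β = 5/(-6 - 4) = -5/10 = -1/2


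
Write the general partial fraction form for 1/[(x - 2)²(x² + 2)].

Repeated linear + quadratic: α/(x - 2) + β/(x - 2)² + (γx + δ)/(x² + 2)


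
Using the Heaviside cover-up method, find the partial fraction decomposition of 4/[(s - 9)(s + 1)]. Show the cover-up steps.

Cover (s - 9): set s=9, get A = 4/(9 + 1) = 2/5. Cover (s + 1): set s=-1, get B = 4/(-1 - 9) = -2/5.
Result: (2/5)/(s - 9) - (2/5)/(s + 1)


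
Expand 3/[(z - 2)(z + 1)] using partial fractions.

3/(z - 2)(z + 1) = A/(z - 2) + B/(z + 1). A = 3/(2 + 1) = 1, B = 3/(-1 - 2) = -1
Result: 1/(z - 2) - 1/(z + 1)


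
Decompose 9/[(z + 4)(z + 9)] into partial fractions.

9/(z + 4)(z + 9) = P/(z + 4) + Q/(z + 9). P = 9/(-4 + 9) = 9/5, Q = 9/(-9 + 4) = -9/5
Result: (9/5)/(z + 4) - (9/5)/(z + 9)


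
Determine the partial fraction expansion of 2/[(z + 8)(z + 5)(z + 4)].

Using cover-up method: α = 1/6, β = -2/3, γ = 1/2
Result: (1/6)/(z + 8) - (2/3)/(z + 5) + (1/2)/(z + 4)


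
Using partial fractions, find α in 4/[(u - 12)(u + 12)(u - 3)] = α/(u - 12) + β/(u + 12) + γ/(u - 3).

Cover-up at u = 12: α = 4/[(12 + 12)(12 - 3)] = 4/[(24)(9)] = 4/216 = 1/54


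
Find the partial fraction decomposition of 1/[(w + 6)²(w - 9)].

Cover-up at w=9: γ = 1/(9 + 6)² = 1/225. Cover-up at w=-6: β = 1/(-6 - 9) = -1/15. Comparing w² coeff: α = -γ = -1/225
Result: (-1/225)/(w + 6) - (1/15)/(w + 6)² + (1/225)/(w - 9)


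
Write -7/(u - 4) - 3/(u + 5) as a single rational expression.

Common denominator (u - 4)(u + 5). Numerator: -7(u + 5) - 3(u - 4) = (-7u - 35) - (3u - 12) = -10u - 23
Result: (-10u - 23)/[(u - 4)(u + 5)]


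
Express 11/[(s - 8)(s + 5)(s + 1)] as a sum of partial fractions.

Using cover-up method: P = 11/117, Q = 11/52, R = -11/36
Result: (11/117)/(s - 8) + (11/52)/(s + 5) - (11/36)/(s + 1)


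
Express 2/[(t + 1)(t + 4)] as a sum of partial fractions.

2/(t + 1)(t + 4) = α/(t + 1) + β/(t + 4). α = 2/(-1 + 4) = 2/3, β = 2/(-4 + 1) = -2/3
Result: (2/3)/(t + 1) - (2/3)/(t + 4)


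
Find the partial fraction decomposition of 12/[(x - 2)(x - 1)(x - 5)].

Using cover-up method: A = -4, B = 3, C = 1
Result: -4/(x - 2) + 3/(x - 1) + 1/(x - 5)


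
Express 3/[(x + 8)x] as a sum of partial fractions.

3/(x + 8)x = P/(x + 8) + Q/x. P = 3/(-8 - 0) = -3/8, Q = 3/(0 + 8) = 3/8
Result: (-3/8)/(x + 8) + (3/8)/x


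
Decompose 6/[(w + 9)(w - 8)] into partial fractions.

6/(w + 9)(w - 8) = α/(w + 9) + β/(w - 8). α = 6/(-9 - 8) = -6/17, β = 6/(8 + 9) = 6/17
Result: (-6/17)/(w + 9) + (6/17)/(w - 8)


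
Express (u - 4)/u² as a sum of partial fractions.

(u - 4) = αu + β. At u = 0: β = 1·0 - 4 = -4. Coeff of u: α = 1
Result: 1/u - 4/u²


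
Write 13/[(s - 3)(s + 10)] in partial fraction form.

13/(s - 3)(s + 10) = P/(s - 3) + Q/(s + 10). P = 13/(3 + 10) = 1, Q = 13/(-10 - 3) = -1
Result: 1/(s - 3) - 1/(s + 10)


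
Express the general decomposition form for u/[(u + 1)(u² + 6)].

Linear + irreducible quadratic: α/(u + 1) + (βu + γ)/(u² + 6)


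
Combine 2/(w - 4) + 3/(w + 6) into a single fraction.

Common denominator (w - 4)(w + 6). Numerator: 2(w + 6) + 3(w - 4) = (2w + 12) + (3w - 12) = 5w
Result: (5w)/[(w - 4)(w + 6)]


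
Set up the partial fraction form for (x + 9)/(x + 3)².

Repeated linear factor: α/(x + 3) + β/(x + 3)²


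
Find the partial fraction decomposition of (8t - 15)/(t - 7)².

(8t - 15) = P(t - 7) + Q. At t = 7: Q = 8·7 - 15 = 41. Coeff of t: P = 8
Result: 8/(t - 7) + 41/(t - 7)²


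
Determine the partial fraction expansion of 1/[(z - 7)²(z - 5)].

Cover-up at z=5: γ = 1/(5 - 7)² = 1/4. Cover-up at z=7: β = 1/(7 - 5) = 1/2. Comparing z² coeff: α = -γ = -1/4
Result: (-1/4)/(z - 7) + (1/2)/(z - 7)² + (1/4)/(z - 5)


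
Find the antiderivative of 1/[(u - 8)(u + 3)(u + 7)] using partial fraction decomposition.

Cover-up: A = 1/165, B = -1/44, C = 1/60. Decomposition: (1/165)/(u - 8) - (1/44)/(u + 3) + (1/60)/(u + 7). Integrate each term: (1/165) ln|(u - 8)| - (1/44) ln|(u + 3)| + (1/60) ln|(u + 7)| + C


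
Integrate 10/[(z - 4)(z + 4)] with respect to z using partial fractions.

Decompose: 10/[(z - 4)(z + 4)] = (5/4)/(z - 4) - (5/4)/(z + 4). Integrate each term: (5/4) ln|(z - 4)| - (5/4) ln|(z + 4)| + C


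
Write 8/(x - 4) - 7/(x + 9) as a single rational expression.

Common denominator (x - 4)(x + 9). Numerator: 8(x + 9) - 7(x - 4) = (8x + 72) - (7x - 28) = x + 100
Result: (x + 100)/[(x - 4)(x + 9)]


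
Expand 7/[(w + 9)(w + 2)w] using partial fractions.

Using cover-up method: A = 1/9, B = -1/2, C = 7/18
Result: (1/9)/(w + 9) - (1/2)/(w + 2) + (7/18)/w


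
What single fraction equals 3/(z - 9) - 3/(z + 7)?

Common denominator (z - 9)(z + 7). Numerator: 3(z + 7) - 3(z - 9) = (3z + 21) - (3z - 27) = 48
Result: (48)/[(z - 9)(z + 7)]
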